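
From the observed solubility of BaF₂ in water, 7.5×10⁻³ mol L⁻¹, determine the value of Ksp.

Ksp = 1.7×10⁻⁶

BaF₂(s) ⇌ Ba²⁺(aq) + 2 F⁻(aq)
Let s be the molar solubility. Then [Ba²⁺] = s and [F⁻] = 2s.
Ksp = [Ba²⁺][F⁻]^2 = s · (2s)^2 = 4s^3
Ksp = 4 × (7.5×10⁻³)^3 = 1.7×10⁻⁶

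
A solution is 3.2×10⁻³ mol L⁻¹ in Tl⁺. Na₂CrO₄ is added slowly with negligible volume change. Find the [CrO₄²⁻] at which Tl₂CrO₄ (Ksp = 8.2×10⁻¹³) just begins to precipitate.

8.0×10⁻⁸ M

Precipitation of each salt begins when its ion product equals Ksp.
Tl₂CrO₄(s) ⇌ 2 Tl⁺(aq) + CrO₄²⁻(aq)
Ksp = [Tl⁺]^2[CrO₄²⁻] = [CrO₄²⁻](3.2×10⁻³)^2
[CrO₄²⁻] = 8.2×10⁻¹³ / (3.2×10⁻³)^2 = 8.0×10⁻⁸
[CrO₄²⁻] = 8.0×10⁻⁸ mol L⁻¹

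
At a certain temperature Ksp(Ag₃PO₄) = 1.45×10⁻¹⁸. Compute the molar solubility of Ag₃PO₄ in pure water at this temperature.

1.52×10⁻⁵ M

Ag₃PO₄(s) ⇌ 3 Ag⁺(aq) + PO₄³⁻(aq)
Call the molar solubility s, so that [Ag⁺] = 3s and [PO₄³⁻] = s.
Ksp = [Ag⁺]^3[PO₄³⁻] = (3s)^3 · s = 27s^4
27s^4 = 1.45×10⁻¹⁸  ⇒  s^4 = 5.37×10⁻²⁰
Taking the 4th root, s = 1.52×10⁻⁵ mol/L.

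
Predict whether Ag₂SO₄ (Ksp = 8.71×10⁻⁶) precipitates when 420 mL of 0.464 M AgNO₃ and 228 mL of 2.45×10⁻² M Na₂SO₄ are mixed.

The combined volume is 648 mL.
[Ag⁺] = (0.464)(420)/648 = 0.301 M
[SO₄²⁻] = (2.45×10⁻²)(228)/648 = 8.62×10⁻³ M
Q = [Ag⁺]^2[SO₄²⁻] = 7.80×10⁻⁴
Q = 7.80×10⁻⁴ > Ksp = 8.71×10⁻⁶, so the solution is supersaturated and Ag₂SO₄ precipitates.

Yes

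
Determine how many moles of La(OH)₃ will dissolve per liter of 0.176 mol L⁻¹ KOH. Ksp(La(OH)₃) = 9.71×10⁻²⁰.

1.78×10⁻¹⁷ M

La(OH)₃(s) ⇌ La³⁺(aq) + 3 OH⁻(aq)
The solution already contains OH⁻ at 0.176 mol L⁻¹. Let s be the molar solubility of La(OH)₃.
[OH⁻] ≈ 0.176 mol L⁻¹ (common ion dominates); [La³⁺] = s.
Ksp = [La³⁺][OH⁻]^3 = s(0.176)^3
s = 9.71×10⁻²⁰ / (0.176)^3 = 1.78×10⁻¹⁷
s = 1.78×10⁻¹⁷ mol L⁻¹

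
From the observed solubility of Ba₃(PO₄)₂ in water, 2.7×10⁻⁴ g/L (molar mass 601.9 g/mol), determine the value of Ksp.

Ksp = 2.0×10⁻³⁰

s = (2.7×10⁻⁴ g L⁻¹)/(601.9 g mol⁻¹) = 4.486×10⁻⁷ M
Ba₃(PO₄)₂(s) ⇌ 3 Ba²⁺(aq) + 2 PO₄³⁻(aq)
With molar solubility s: [Ba²⁺] = 3s, [PO₄³⁻] = 2s.
Ksp = [Ba²⁺]^3[PO₄³⁻]^2 = (3s)^3 · (2s)^2 = 108s^5
Ksp = 108 × (4.486×10⁻⁷)^5 = 2.0×10⁻³⁰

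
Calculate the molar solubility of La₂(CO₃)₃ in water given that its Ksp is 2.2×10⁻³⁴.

7.3×10⁻⁸ M

La₂(CO₃)₃(s) ⇌ 2 La³⁺(aq) + 3 CO₃²⁻(aq)
Call the molar solubility s, so that [La³⁺] = 2s and [CO₃²⁻] = 3s.
Ksp = [La³⁺]^2[CO₃²⁻]^3 = (2s)^2 · (3s)^3 = 108s^5
108s^5 = 2.2×10⁻³⁴  ⇒  s^5 = 2.0×10⁻³⁶
s = (2.0×10⁻³⁶)^(1/5) = 7.3×10⁻⁸ mol/L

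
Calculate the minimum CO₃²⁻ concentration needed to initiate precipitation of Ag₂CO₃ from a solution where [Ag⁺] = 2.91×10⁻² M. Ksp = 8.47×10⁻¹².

1.00×10⁻⁸ M

A salt starts to precipitate once the ion product Q reaches its Ksp.
Ag₂CO₃(s) ⇌ 2 Ag⁺(aq) + CO₃²⁻(aq)
Ksp = [Ag⁺]^2[CO₃²⁻] = [CO₃²⁻](2.91×10⁻²)^2
[CO₃²⁻] = 8.47×10⁻¹² / (2.91×10⁻²)^2 = 1.00×10⁻⁸
[CO₃²⁻] = 1.00×10⁻⁸ M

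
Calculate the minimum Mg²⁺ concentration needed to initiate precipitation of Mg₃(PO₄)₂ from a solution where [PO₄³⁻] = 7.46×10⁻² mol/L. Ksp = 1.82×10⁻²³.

Each salt precipitates once Q = Ksp for that salt.
Mg₃(PO₄)₂(s) ⇌ 3 Mg²⁺(aq) + 2 PO₄³⁻(aq)
Ksp = [Mg²⁺]^3[PO₄³⁻]^2 = [Mg²⁺]^3(7.46×10⁻²)^2
[Mg²⁺]^3 = 1.82×10⁻²³ / (7.46×10⁻²)^2 = 3.27×10⁻²¹
[Mg²⁺] = 1.48×10⁻⁷ mol/L

1.48×10⁻⁷ M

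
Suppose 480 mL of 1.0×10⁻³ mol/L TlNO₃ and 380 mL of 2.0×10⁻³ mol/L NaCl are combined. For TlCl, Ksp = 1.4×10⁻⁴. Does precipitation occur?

Total volume after mixing = 480 + 380 = 860 mL.
[Tl⁺] = (1.0×10⁻³)(480)/860 = 5.6×10⁻⁴ mol/L
[Cl⁻] = (2.0×10⁻³)(380)/860 = 8.8×10⁻⁴ mol/L
Q = [Tl⁺][Cl⁻] = 4.9×10⁻⁷
Q < Ksp (4.9×10⁻⁷ vs 1.4×10⁻⁴); the solution remains unsaturated and no precipitate forms.

No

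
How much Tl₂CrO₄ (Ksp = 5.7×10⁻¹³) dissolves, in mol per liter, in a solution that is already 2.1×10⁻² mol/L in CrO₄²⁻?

2.6×10⁻⁶ M

Tl₂CrO₄(s) ⇌ 2 Tl⁺(aq) + CrO₄²⁻(aq)
CrO₄²⁻ is already present at 2.1×10⁻² mol/L. If s mol/L of Tl₂CrO₄ dissolves, [Tl⁺] = 2s while [CrO₄²⁻] ≈ 2.1×10⁻² mol/L.
Ksp = [Tl⁺]^2[CrO₄²⁻] = (2s)^2(2.1×10⁻²)
(2s)^2 = 5.7×10⁻¹³ / (2.1×10⁻²) = 2.7×10⁻¹¹
s = 2.6×10⁻⁶ mol/L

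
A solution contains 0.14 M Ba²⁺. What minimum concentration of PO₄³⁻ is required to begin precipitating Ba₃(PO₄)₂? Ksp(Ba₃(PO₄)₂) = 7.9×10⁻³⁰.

The threshold for precipitation is Q = Ksp.
Ba₃(PO₄)₂(s) ⇌ 3 Ba²⁺(aq) + 2 PO₄³⁻(aq)
Ksp = [Ba²⁺]^3[PO₄³⁻]^2 = [PO₄³⁻]^2(0.14)^3
[PO₄³⁻]^2 = 7.9×10⁻³⁰ / (0.14)^3 = 2.9×10⁻²⁷
[PO₄³⁻] = 5.4×10⁻¹⁴ M

5.4×10⁻¹⁴ M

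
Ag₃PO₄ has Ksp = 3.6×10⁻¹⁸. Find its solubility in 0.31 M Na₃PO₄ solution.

7.5×10⁻⁷ M

Ag₃PO₄(s) ⇌ 3 Ag⁺(aq) + PO₄³⁻(aq)
PO₄³⁻ is already present at 0.31 M. If s mol/L of Ag₃PO₄ dissolves, [Ag⁺] = 3s while [PO₄³⁻] ≈ 0.31 M.
Ksp = [Ag⁺]^3[PO₄³⁻] = (3s)^3(0.31)
(3s)^3 = 3.6×10⁻¹⁸ / (0.31) = 1.2×10⁻¹⁷
s = 7.5×10⁻⁷ M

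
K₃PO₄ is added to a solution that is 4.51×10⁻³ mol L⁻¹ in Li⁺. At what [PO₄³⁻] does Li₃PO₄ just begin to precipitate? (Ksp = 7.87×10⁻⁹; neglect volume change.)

Precipitation begins when Q = Ksp.
Li₃PO₄(s) ⇌ 3 Li⁺(aq) + PO₄³⁻(aq)
Ksp = [Li⁺]^3[PO₄³⁻] = [PO₄³⁻](4.51×10⁻³)^3
[PO₄³⁻] = 7.87×10⁻⁹ / (4.51×10⁻³)^3 = 8.58×10⁻²
[PO₄³⁻] = 8.58×10⁻² mol L⁻¹

8.58×10⁻² M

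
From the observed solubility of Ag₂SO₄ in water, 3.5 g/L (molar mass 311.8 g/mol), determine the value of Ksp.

s = (3.5 g L⁻¹)/(311.8 g mol⁻¹) = 1.123×10⁻² M
Ag₂SO₄(s) ⇌ 2 Ag⁺(aq) + SO₄²⁻(aq)
Call the molar solubility s, so that [Ag⁺] = 2s and [SO₄²⁻] = s.
Ksp = [Ag⁺]^2[SO₄²⁻] = (2s)^2 · s = 4s^3
Ksp = 4 × (1.123×10⁻²)^3 = 5.7×10⁻⁶

Ksp = 5.7×10⁻⁶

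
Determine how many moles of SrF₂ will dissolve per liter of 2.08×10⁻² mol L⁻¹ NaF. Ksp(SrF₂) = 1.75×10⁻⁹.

SrF₂(s) ⇌ Sr²⁺(aq) + 2 F⁻(aq)
F⁻ is already present at 2.08×10⁻² mol L⁻¹. If s mol/L of SrF₂ dissolves, [Sr²⁺] = s while [F⁻] ≈ 2.08×10⁻² mol L⁻¹.
Ksp = [Sr²⁺][F⁻]^2 = s(2.08×10⁻²)^2
s = 1.75×10⁻⁹ / (2.08×10⁻²)^2 = 4.04×10⁻⁶
s = 4.04×10⁻⁶ mol L⁻¹

4.04×10⁻⁶ M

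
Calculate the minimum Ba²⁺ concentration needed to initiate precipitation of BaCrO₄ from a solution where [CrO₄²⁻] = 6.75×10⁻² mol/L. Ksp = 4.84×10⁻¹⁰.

A salt starts to precipitate once the ion product Q reaches its Ksp.
BaCrO₄(s) ⇌ Ba²⁺(aq) + CrO₄²⁻(aq)
Ksp = [Ba²⁺][CrO₄²⁻] = [Ba²⁺](6.75×10⁻²)
[Ba²⁺] = 4.84×10⁻¹⁰ / (6.75×10⁻²) = 7.17×10⁻⁹
[Ba²⁺] = 7.17×10⁻⁹ mol/L

7.17×10⁻⁹ M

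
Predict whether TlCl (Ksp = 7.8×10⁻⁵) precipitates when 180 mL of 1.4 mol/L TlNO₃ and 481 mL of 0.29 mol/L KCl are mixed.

Total volume after mixing = 180 + 481 = 661 mL.
[Tl⁺] = (1.4)(180)/661 = 0.38 mol/L
[Cl⁻] = (0.29)(481)/661 = 0.21 mol/L
Q = [Tl⁺][Cl⁻] = 8.0×10⁻²
Q = 8.0×10⁻² > Ksp = 7.8×10⁻⁵, so the solution is supersaturated and TlCl precipitates.

Yes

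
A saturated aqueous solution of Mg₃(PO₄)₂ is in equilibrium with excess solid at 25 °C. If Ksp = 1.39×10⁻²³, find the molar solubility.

1.05×10⁻⁵ M

Mg₃(PO₄)₂(s) ⇌ 3 Mg²⁺(aq) + 2 PO₄³⁻(aq)
Call the molar solubility s, so that [Mg²⁺] = 3s and [PO₄³⁻] = 2s.
Ksp = [Mg²⁺]^3[PO₄³⁻]^2 = (3s)^3 · (2s)^2 = 108s^5
108s^5 = 1.39×10⁻²³  ⇒  s^5 = 1.29×10⁻²⁵
Taking the 5th root, s = 1.05×10⁻⁵ mol L⁻¹.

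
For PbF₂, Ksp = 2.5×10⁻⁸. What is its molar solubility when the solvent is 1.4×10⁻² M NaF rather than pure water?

PbF₂(s) ⇌ Pb²⁺(aq) + 2 F⁻(aq)
F⁻ is already present at 1.4×10⁻² M. If s mol/L of PbF₂ dissolves, [Pb²⁺] = s while [F⁻] ≈ 1.4×10⁻² M.
Ksp = [Pb²⁺][F⁻]^2 = s(1.4×10⁻²)^2
s = 2.5×10⁻⁸ / (1.4×10⁻²)^2 = 1.3×10⁻⁴
s = 1.3×10⁻⁴ M

1.3×10⁻⁴ M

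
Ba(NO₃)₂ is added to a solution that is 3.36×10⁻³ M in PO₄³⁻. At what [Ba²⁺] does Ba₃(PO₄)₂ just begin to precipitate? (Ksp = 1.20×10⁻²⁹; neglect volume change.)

The threshold for precipitation is Q = Ksp.
Ba₃(PO₄)₂(s) ⇌ 3 Ba²⁺(aq) + 2 PO₄³⁻(aq)
Ksp = [Ba²⁺]^3[PO₄³⁻]^2 = [Ba²⁺]^3(3.36×10⁻³)^2
[Ba²⁺]^3 = 1.20×10⁻²⁹ / (3.36×10⁻³)^2 = 1.06×10⁻²⁴
[Ba²⁺] = 1.02×10⁻⁸ M

1.02×10⁻⁸ M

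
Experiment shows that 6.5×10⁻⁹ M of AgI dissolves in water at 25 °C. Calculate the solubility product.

AgI(s) ⇌ Ag⁺(aq) + I⁻(aq)
If s mol/L of AgI dissolves, [Ag⁺] = s and [I⁻] = s.
Ksp = [Ag⁺][I⁻] = s · s = s^2
Ksp = (6.5×10⁻⁹)^2 = 4.2×10⁻¹⁷

Ksp = 4.2×10⁻¹⁷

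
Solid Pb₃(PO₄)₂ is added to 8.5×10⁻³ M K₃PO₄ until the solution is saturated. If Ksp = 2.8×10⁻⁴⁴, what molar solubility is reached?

Pb₃(PO₄)₂(s) ⇌ 3 Pb²⁺(aq) + 2 PO₄³⁻(aq)
With PO₄³⁻ already at 8.5×10⁻³ M and s small, take [PO₄³⁻] ≈ 8.5×10⁻³ M and [Pb²⁺] = 3s.
Ksp = [Pb²⁺]^3[PO₄³⁻]^2 = (3s)^3(8.5×10⁻³)^2
(3s)^3 = 2.8×10⁻⁴⁴ / (8.5×10⁻³)^2 = 3.9×10⁻⁴⁰
s = 2.4×10⁻¹⁴ M

2.4×10⁻¹⁴ M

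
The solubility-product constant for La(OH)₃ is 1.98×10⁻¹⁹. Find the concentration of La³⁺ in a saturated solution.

9.25×10⁻⁶ M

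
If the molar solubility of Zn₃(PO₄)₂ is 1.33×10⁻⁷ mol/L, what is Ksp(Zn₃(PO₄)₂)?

Ksp = 4.49×10⁻³³

Zn₃(PO₄)₂(s) ⇌ 3 Zn²⁺(aq) + 2 PO₄³⁻(aq)
Call the molar solubility s, so that [Zn²⁺] = 3s and [PO₄³⁻] = 2s.
Ksp = [Zn²⁺]^3[PO₄³⁻]^2 = (3s)^3 · (2s)^2 = 108s^5
Ksp = 108 × (1.33×10⁻⁷)^5 = 4.49×10⁻³³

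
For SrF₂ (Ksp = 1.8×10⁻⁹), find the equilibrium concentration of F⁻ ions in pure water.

1.5×10⁻³ M

SrF₂(s) ⇌ Sr²⁺(aq) + 2 F⁻(aq)
With molar solubility s: [Sr²⁺] = s, [F⁻] = 2s.
Ksp = [Sr²⁺][F⁻]^2 = s · (2s)^2 = 4s^3 = 1.8×10⁻⁹
s = 7.7×10⁻⁴ M
[F⁻] = 2s = 1.5×10⁻³ M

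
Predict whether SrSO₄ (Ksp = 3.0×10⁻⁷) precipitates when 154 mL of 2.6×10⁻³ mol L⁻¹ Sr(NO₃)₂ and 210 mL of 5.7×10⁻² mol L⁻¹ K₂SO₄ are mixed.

The combined volume is 364 mL.
[Sr²⁺] = (2.6×10⁻³)(154)/364 = 1.1×10⁻³ mol L⁻¹
[SO₄²⁻] = (5.7×10⁻²)(210)/364 = 3.3×10⁻² mol L⁻¹
Q = [Sr²⁺][SO₄²⁻] = 3.6×10⁻⁵
Because Q > Ksp (3.6×10⁻⁵ vs 3.0×10⁻⁷), a precipitate of SrSO₄ forms.

Yes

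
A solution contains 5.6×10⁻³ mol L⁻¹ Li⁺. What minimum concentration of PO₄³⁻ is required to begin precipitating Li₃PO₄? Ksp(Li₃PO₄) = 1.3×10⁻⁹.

7.4×10⁻³ M

Precipitation of each salt begins when its ion product equals Ksp.
Li₃PO₄(s) ⇌ 3 Li⁺(aq) + PO₄³⁻(aq)
Ksp = [Li⁺]^3[PO₄³⁻] = [PO₄³⁻](5.6×10⁻³)^3
[PO₄³⁻] = 1.3×10⁻⁹ / (5.6×10⁻³)^3 = 7.4×10⁻³
[PO₄³⁻] = 7.4×10⁻³ mol L⁻¹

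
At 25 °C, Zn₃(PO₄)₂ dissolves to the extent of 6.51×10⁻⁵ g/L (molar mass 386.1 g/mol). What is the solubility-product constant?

Ksp = 1.47×10⁻³²

Molar solubility s = (6.51×10⁻⁵ g/L) / (386.1 g/mol) = 1.6861×10⁻⁷ mol/L
Zn₃(PO₄)₂(s) ⇌ 3 Zn²⁺(aq) + 2 PO₄³⁻(aq)
Call the molar solubility s, so that [Zn²⁺] = 3s and [PO₄³⁻] = 2s.
Ksp = [Zn²⁺]^3[PO₄³⁻]^2 = (3s)^3 · (2s)^2 = 108s^5
Ksp = 108 × (1.6861×10⁻⁷)^5 = 1.47×10⁻³²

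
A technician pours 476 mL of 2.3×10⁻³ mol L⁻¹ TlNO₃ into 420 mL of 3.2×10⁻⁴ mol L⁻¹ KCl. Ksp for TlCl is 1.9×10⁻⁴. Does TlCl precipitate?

The combined volume is 896 mL.
[Tl⁺] = (2.3×10⁻³)(476)/896 = 1.2×10⁻³ mol L⁻¹
[Cl⁻] = (3.2×10⁻⁴)(420)/896 = 1.5×10⁻⁴ mol L⁻¹
Q = [Tl⁺][Cl⁻] = 1.8×10⁻⁷
Q = 1.8×10⁻⁷ < Ksp = 1.9×10⁻⁴, so the solution is unsaturated and no precipitate forms.

No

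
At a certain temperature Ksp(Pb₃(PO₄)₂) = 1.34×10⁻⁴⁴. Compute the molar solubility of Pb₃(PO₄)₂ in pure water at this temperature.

Pb₃(PO₄)₂(s) ⇌ 3 Pb²⁺(aq) + 2 PO₄³⁻(aq)
For each mole of Pb₃(PO₄)₂ that dissolves per liter, [Pb²⁺] = 3s and [PO₄³⁻] = 2s; let s denote this solubility.
Ksp = [Pb²⁺]^3[PO₄³⁻]^2 = (3s)^3 · (2s)^2 = 108s^5
108s^5 = 1.34×10⁻⁴⁴  ⇒  s^5 = 1.24×10⁻⁴⁶
s = (1.24×10⁻⁴⁶)^(1/5) = 6.59×10⁻¹⁰ mol/L

6.59×10⁻¹⁰ M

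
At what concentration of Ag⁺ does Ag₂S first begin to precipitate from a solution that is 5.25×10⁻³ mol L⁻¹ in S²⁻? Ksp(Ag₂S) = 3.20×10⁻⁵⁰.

2.47×10⁻²⁴ M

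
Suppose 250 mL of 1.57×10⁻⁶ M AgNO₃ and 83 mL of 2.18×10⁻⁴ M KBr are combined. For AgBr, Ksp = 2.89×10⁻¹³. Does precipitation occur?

Total volume after mixing = 250 + 83 = 333 mL.
[Ag⁺] = (1.57×10⁻⁶)(250)/333 = 1.18×10⁻⁶ M
[Br⁻] = (2.18×10⁻⁴)(83)/333 = 5.43×10⁻⁵ M
Q = [Ag⁺][Br⁻] = 6.40×10⁻¹¹
Because Q > Ksp (6.40×10⁻¹¹ vs 2.89×10⁻¹³), a precipitate of AgBr forms.

Yes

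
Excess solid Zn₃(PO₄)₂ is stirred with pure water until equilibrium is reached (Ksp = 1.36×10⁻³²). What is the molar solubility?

Zn₃(PO₄)₂(s) ⇌ 3 Zn²⁺(aq) + 2 PO₄³⁻(aq)
Call the molar solubility s, so that [Zn²⁺] = 3s and [PO₄³⁻] = 2s.
Ksp = [Zn²⁺]^3[PO₄³⁻]^2 = (3s)^3 · (2s)^2 = 108s^5
108s^5 = 1.36×10⁻³²  ⇒  s^5 = 1.26×10⁻³⁴
s = 1.66×10⁻⁷ M

1.66×10⁻⁷ M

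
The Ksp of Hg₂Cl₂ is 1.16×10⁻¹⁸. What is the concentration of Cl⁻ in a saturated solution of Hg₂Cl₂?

Hg₂Cl₂(s) ⇌ Hg₂²⁺(aq) + 2 Cl⁻(aq)
Let s be the molar solubility. Then [Hg₂²⁺] = s and [Cl⁻] = 2s.
Ksp = [Hg₂²⁺][Cl⁻]^2 = s · (2s)^2 = 4s^3 = 1.16×10⁻¹⁸
s = 6.62×10⁻⁷ M
[Cl⁻] = 2s = 1.32×10⁻⁶ M

1.32×10⁻⁶ M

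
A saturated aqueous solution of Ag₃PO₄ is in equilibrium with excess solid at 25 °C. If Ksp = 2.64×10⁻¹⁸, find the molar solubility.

Ag₃PO₄(s) ⇌ 3 Ag⁺(aq) + PO₄³⁻(aq)
For each mole of Ag₃PO₄ that dissolves per liter, [Ag⁺] = 3s and [PO₄³⁻] = s; let s denote this solubility.
Ksp = [Ag⁺]^3[PO₄³⁻] = (3s)^3 · s = 27s^4
27s^4 = 2.64×10⁻¹⁸  ⇒  s^4 = 9.78×10⁻²⁰
s = (9.78×10⁻²⁰)^(1/4) = 1.77×10⁻⁵ mol/L

1.77×10⁻⁵ M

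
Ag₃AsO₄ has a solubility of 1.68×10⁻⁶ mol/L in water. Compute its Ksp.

Ksp = 2.15×10⁻²²

Ag₃AsO₄(s) ⇌ 3 Ag⁺(aq) + AsO₄³⁻(aq)
For each mole of Ag₃AsO₄ that dissolves per liter, [Ag⁺] = 3s and [AsO₄³⁻] = s; let s denote this solubility.
Ksp = [Ag⁺]^3[AsO₄³⁻] = (3s)^3 · s = 27s^4
Ksp = 27 × (1.68×10⁻⁶)^4 = 2.15×10⁻²²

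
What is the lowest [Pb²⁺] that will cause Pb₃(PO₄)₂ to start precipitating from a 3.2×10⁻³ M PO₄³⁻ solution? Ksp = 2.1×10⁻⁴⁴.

The threshold for precipitation is Q = Ksp.
Pb₃(PO₄)₂(s) ⇌ 3 Pb²⁺(aq) + 2 PO₄³⁻(aq)
Ksp = [Pb²⁺]^3[PO₄³⁻]^2 = [Pb²⁺]^3(3.2×10⁻³)^2
[Pb²⁺]^3 = 2.1×10⁻⁴⁴ / (3.2×10⁻³)^2 = 2.1×10⁻³⁹
[Pb²⁺] = 1.3×10⁻¹³ M

1.3×10⁻¹³ M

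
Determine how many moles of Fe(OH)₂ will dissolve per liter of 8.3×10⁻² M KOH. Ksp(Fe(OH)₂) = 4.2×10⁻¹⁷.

6.1×10⁻¹⁵ M

Fe(OH)₂(s) ⇌ Fe²⁺(aq) + 2 OH⁻(aq)
Let s be the solubility of Fe(OH)₂ here. The common ion gives [OH⁻] ≈ 8.3×10⁻² M, and [Fe²⁺] = s.
Ksp = [Fe²⁺][OH⁻]^2 = s(8.3×10⁻²)^2
s = 4.2×10⁻¹⁷ / (8.3×10⁻²)^2 = 6.1×10⁻¹⁵
s = 6.1×10⁻¹⁵ M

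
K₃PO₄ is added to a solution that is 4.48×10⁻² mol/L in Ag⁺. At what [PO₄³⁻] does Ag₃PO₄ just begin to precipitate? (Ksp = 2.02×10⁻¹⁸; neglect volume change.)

Each salt precipitates once Q = Ksp for that salt.
Ag₃PO₄(s) ⇌ 3 Ag⁺(aq) + PO₄³⁻(aq)
Ksp = [Ag⁺]^3[PO₄³⁻] = [PO₄³⁻](4.48×10⁻²)^3
[PO₄³⁻] = 2.02×10⁻¹⁸ / (4.48×10⁻²)^3 = 2.25×10⁻¹⁴
[PO₄³⁻] = 2.25×10⁻¹⁴ mol/L

2.25×10⁻¹⁴ M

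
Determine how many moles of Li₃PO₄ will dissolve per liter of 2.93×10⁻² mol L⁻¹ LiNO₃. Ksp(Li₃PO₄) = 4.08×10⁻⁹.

1.62×10⁻⁴ M

Li₃PO₄(s) ⇌ 3 Li⁺(aq) + PO₄³⁻(aq)
The solution already contains Li⁺ at 2.93×10⁻² mol L⁻¹. Let s be the molar solubility of Li₃PO₄.
[Li⁺] ≈ 2.93×10⁻² mol L⁻¹ (common ion dominates); [PO₄³⁻] = s.
Ksp = [Li⁺]^3[PO₄³⁻] = (2.93×10⁻²)^3s
s = 4.08×10⁻⁹ / (2.93×10⁻²)^3 = 1.62×10⁻⁴
s = 1.62×10⁻⁴ mol L⁻¹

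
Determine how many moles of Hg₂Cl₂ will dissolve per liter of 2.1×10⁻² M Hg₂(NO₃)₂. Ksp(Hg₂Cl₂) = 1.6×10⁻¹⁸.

4.4×10⁻⁹ M

Hg₂Cl₂(s) ⇌ Hg₂²⁺(aq) + 2 Cl⁻(aq)
Let s be the solubility of Hg₂Cl₂ here. The common ion gives [Hg₂²⁺] ≈ 2.1×10⁻² M, and [Cl⁻] = 2s.
Ksp = [Hg₂²⁺][Cl⁻]^2 = (2.1×10⁻²)(2s)^2
(2s)^2 = 1.6×10⁻¹⁸ / (2.1×10⁻²) = 7.6×10⁻¹⁷
s = 4.4×10⁻⁹ M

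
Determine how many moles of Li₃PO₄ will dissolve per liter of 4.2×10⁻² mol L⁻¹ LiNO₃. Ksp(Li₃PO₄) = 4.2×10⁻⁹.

Li₃PO₄(s) ⇌ 3 Li⁺(aq) + PO₄³⁻(aq)
Li⁺ is already present at 4.2×10⁻² mol L⁻¹. If s mol/L of Li₃PO₄ dissolves, [PO₄³⁻] = s while [Li⁺] ≈ 4.2×10⁻² mol L⁻¹.
Ksp = [Li⁺]^3[PO₄³⁻] = (4.2×10⁻²)^3s
s = 4.2×10⁻⁹ / (4.2×10⁻²)^3 = 5.7×10⁻⁵
s = 5.7×10⁻⁵ mol L⁻¹

5.7×10⁻⁵ M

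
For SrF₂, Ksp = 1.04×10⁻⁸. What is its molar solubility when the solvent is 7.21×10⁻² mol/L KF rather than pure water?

2.00×10⁻⁶ M

SrF₂(s) ⇌ Sr²⁺(aq) + 2 F⁻(aq)
Let s be the solubility of SrF₂ here. The common ion gives [F⁻] ≈ 7.21×10⁻² mol/L, and [Sr²⁺] = s.
Ksp = [Sr²⁺][F⁻]^2 = s(7.21×10⁻²)^2
s = 1.04×10⁻⁸ / (7.21×10⁻²)^2 = 2.00×10⁻⁶
s = 2.00×10⁻⁶ mol/L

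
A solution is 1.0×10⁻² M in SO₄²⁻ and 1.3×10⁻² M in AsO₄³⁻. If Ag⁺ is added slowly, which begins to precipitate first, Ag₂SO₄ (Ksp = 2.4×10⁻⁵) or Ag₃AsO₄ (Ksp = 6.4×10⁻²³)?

The threshold for precipitation is Q = Ksp.
For Ag₂SO₄: [Ag⁺] = (Ksp/[SO₄²⁻])^(1/2) = 4.9×10⁻² M
For Ag₃AsO₄: [Ag⁺] = (Ksp/[AsO₄³⁻])^(1/3) = 1.7×10⁻⁷ M
The smaller threshold [Ag⁺] is reached first, so Ag₃AsO₄ precipitates first.

Ag₃AsO₄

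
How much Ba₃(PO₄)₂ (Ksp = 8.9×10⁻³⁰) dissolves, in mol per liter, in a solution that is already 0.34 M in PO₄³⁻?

1.4×10⁻¹⁰ M

Ba₃(PO₄)₂(s) ⇌ 3 Ba²⁺(aq) + 2 PO₄³⁻(aq)
With PO₄³⁻ already at 0.34 M and s small, take [PO₄³⁻] ≈ 0.34 M and [Ba²⁺] = 3s.
Ksp = [Ba²⁺]^3[PO₄³⁻]^2 = (3s)^3(0.34)^2
(3s)^3 = 8.9×10⁻³⁰ / (0.34)^2 = 7.7×10⁻²⁹
s = 1.4×10⁻¹⁰ M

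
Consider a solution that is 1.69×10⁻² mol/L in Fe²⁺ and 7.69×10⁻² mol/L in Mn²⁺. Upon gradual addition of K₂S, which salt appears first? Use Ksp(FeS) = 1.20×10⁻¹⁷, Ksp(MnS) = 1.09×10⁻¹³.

FeS

A salt starts to precipitate once the ion product Q reaches its Ksp.
For FeS: [S²⁻] = (Ksp/[Fe²⁺]) = 7.10×10⁻¹⁶ mol/L
For MnS: [S²⁻] = (Ksp/[Mn²⁺]) = 1.42×10⁻¹² mol/L
FeS requires the lower [S²⁻], so it precipitates first.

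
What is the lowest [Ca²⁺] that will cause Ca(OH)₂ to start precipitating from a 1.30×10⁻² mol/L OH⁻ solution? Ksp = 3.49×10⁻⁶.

Precipitation begins when Q = Ksp.
Ca(OH)₂(s) ⇌ Ca²⁺(aq) + 2 OH⁻(aq)
Ksp = [Ca²⁺][OH⁻]^2 = [Ca²⁺](1.30×10⁻²)^2
[Ca²⁺] = 3.49×10⁻⁶ / (1.30×10⁻²)^2 = 2.07×10⁻²
[Ca²⁺] = 2.07×10⁻² mol/L

2.07×10⁻² M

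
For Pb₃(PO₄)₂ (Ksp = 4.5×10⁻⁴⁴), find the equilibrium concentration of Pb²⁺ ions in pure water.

2.5×10⁻⁹ M

Pb₃(PO₄)₂(s) ⇌ 3 Pb²⁺(aq) + 2 PO₄³⁻(aq)
For each mole of Pb₃(PO₄)₂ that dissolves per liter, [Pb²⁺] = 3s and [PO₄³⁻] = 2s; let s denote this solubility.
Ksp = [Pb²⁺]^3[PO₄³⁻]^2 = (3s)^3 · (2s)^2 = 108s^5 = 4.5×10⁻⁴⁴
s = 8.4×10⁻¹⁰ M
[Pb²⁺] = 3s = 2.5×10⁻⁹ M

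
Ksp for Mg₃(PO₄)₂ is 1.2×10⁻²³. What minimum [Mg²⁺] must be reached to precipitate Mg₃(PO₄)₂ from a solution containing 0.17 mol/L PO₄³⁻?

7.5×10⁻⁸ M

Precipitation begins when Q = Ksp.
Mg₃(PO₄)₂(s) ⇌ 3 Mg²⁺(aq) + 2 PO₄³⁻(aq)
Ksp = [Mg²⁺]^3[PO₄³⁻]^2 = [Mg²⁺]^3(0.17)^2
[Mg²⁺]^3 = 1.2×10⁻²³ / (0.17)^2 = 4.2×10⁻²²
[Mg²⁺] = 7.5×10⁻⁸ mol/L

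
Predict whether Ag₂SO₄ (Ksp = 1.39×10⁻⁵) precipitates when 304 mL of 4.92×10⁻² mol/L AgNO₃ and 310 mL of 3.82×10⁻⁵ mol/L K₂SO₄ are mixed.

After mixing, V = 304 mL + 310 mL = 614 mL.
[Ag⁺] = (4.92×10⁻²)(304)/614 = 2.44×10⁻² mol/L
[SO₄²⁻] = (3.82×10⁻⁵)(310)/614 = 1.93×10⁻⁵ mol/L
Q = [Ag⁺]^2[SO₄²⁻] = 1.14×10⁻⁸
Q < Ksp (1.14×10⁻⁸ vs 1.39×10⁻⁵); the solution remains unsaturated and no precipitate forms.

No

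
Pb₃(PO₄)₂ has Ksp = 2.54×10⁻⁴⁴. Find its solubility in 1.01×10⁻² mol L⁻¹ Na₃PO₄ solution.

2.10×10⁻¹⁴ M

Pb₃(PO₄)₂(s) ⇌ 3 Pb²⁺(aq) + 2 PO₄³⁻(aq)
Let s be the solubility of Pb₃(PO₄)₂ here. The common ion gives [PO₄³⁻] ≈ 1.01×10⁻² mol L⁻¹, and [Pb²⁺] = 3s.
Ksp = [Pb²⁺]^3[PO₄³⁻]^2 = (3s)^3(1.01×10⁻²)^2
(3s)^3 = 2.54×10⁻⁴⁴ / (1.01×10⁻²)^2 = 2.49×10⁻⁴⁰
s = 2.10×10⁻¹⁴ mol L⁻¹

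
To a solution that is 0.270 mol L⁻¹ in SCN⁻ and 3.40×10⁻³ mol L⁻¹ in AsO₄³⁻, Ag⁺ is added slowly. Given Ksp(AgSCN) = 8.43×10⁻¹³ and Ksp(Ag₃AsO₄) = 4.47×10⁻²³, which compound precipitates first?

Each salt precipitates once Q = Ksp for that salt.
For AgSCN: [Ag⁺] = (Ksp/[SCN⁻]) = 3.12×10⁻¹² mol L⁻¹
For Ag₃AsO₄: [Ag⁺] = (Ksp/[AsO₄³⁻])^(1/3) = 2.36×10⁻⁷ mol L⁻¹
The smaller threshold [Ag⁺] is reached first, so AgSCN precipitates first.

AgSCN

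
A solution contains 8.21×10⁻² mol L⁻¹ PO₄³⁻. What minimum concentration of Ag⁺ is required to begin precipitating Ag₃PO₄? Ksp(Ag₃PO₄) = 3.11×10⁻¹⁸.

Precipitation of each salt begins when its ion product equals Ksp.
Ag₃PO₄(s) ⇌ 3 Ag⁺(aq) + PO₄³⁻(aq)
Ksp = [Ag⁺]^3[PO₄³⁻] = [Ag⁺]^3(8.21×10⁻²)
[Ag⁺]^3 = 3.11×10⁻¹⁸ / (8.21×10⁻²) = 3.79×10⁻¹⁷
[Ag⁺] = 3.36×10⁻⁶ mol L⁻¹

3.36×10⁻⁶ M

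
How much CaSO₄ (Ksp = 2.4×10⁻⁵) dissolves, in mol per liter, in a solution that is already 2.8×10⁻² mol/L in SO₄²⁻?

8.6×10⁻⁴ M

CaSO₄(s) ⇌ Ca²⁺(aq) + SO₄²⁻(aq)
With SO₄²⁻ already at 2.8×10⁻² mol/L and s small, take [SO₄²⁻] ≈ 2.8×10⁻² mol/L and [Ca²⁺] = s.
Ksp = [Ca²⁺][SO₄²⁻] = s(2.8×10⁻²)
s = 2.4×10⁻⁵ / (2.8×10⁻²) = 8.6×10⁻⁴
s = 8.6×10⁻⁴ mol/L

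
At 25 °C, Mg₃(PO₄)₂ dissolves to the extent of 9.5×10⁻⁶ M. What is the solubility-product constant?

Mg₃(PO₄)₂(s) ⇌ 3 Mg²⁺(aq) + 2 PO₄³⁻(aq)
If s mol/L of Mg₃(PO₄)₂ dissolves, [Mg²⁺] = 3s and [PO₄³⁻] = 2s.
Ksp = [Mg²⁺]^3[PO₄³⁻]^2 = (3s)^3 · (2s)^2 = 108s^5
Ksp = 108 × (9.5×10⁻⁶)^5 = 8.4×10⁻²⁴

Ksp = 8.4×10⁻²⁴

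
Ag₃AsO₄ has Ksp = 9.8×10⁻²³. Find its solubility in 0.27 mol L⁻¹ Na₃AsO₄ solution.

Ag₃AsO₄(s) ⇌ 3 Ag⁺(aq) + AsO₄³⁻(aq)
With AsO₄³⁻ already at 0.27 mol L⁻¹ and s small, take [AsO₄³⁻] ≈ 0.27 mol L⁻¹ and [Ag⁺] = 3s.
Ksp = [Ag⁺]^3[AsO₄³⁻] = (3s)^3(0.27)
(3s)^3 = 9.8×10⁻²³ / (0.27) = 3.6×10⁻²²
s = 2.4×10⁻⁸ mol L⁻¹

2.4×10⁻⁸ M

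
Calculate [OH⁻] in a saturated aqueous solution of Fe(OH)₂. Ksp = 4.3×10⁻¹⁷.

4.4×10⁻⁶ M

Fe(OH)₂(s) ⇌ Fe²⁺(aq) + 2 OH⁻(aq)
With molar solubility s: [Fe²⁺] = s, [OH⁻] = 2s.
Ksp = [Fe²⁺][OH⁻]^2 = s · (2s)^2 = 4s^3 = 4.3×10⁻¹⁷
s = 2.2×10⁻⁶ M
[OH⁻] = 2s = 4.4×10⁻⁶ M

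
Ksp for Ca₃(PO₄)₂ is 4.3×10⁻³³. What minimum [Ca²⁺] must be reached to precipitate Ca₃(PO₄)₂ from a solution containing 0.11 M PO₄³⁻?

7.1×10⁻¹¹ M

Precipitation of each salt begins when its ion product equals Ksp.
Ca₃(PO₄)₂(s) ⇌ 3 Ca²⁺(aq) + 2 PO₄³⁻(aq)
Ksp = [Ca²⁺]^3[PO₄³⁻]^2 = [Ca²⁺]^3(0.11)^2
[Ca²⁺]^3 = 4.3×10⁻³³ / (0.11)^2 = 3.6×10⁻³¹
[Ca²⁺] = 7.1×10⁻¹¹ M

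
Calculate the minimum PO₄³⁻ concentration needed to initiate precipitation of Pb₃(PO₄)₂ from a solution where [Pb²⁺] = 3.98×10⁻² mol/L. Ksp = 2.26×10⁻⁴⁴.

Precipitation of each salt begins when its ion product equals Ksp.
Pb₃(PO₄)₂(s) ⇌ 3 Pb²⁺(aq) + 2 PO₄³⁻(aq)
Ksp = [Pb²⁺]^3[PO₄³⁻]^2 = [PO₄³⁻]^2(3.98×10⁻²)^3
[PO₄³⁻]^2 = 2.26×10⁻⁴⁴ / (3.98×10⁻²)^3 = 3.58×10⁻⁴⁰
[PO₄³⁻] = 1.89×10⁻²⁰ mol/L

1.89×10⁻²⁰ M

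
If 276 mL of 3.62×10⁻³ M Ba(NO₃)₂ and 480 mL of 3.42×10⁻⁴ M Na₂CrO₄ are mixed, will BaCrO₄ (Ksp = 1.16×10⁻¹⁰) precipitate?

The combined volume is 756 mL.
[Ba²⁺] = (3.62×10⁻³)(276)/756 = 1.32×10⁻³ M
[CrO₄²⁻] = (3.42×10⁻⁴)(480)/756 = 2.17×10⁻⁴ M
Q = [Ba²⁺][CrO₄²⁻] = 2.87×10⁻⁷
Since Q (2.87×10⁻⁷) exceeds Ksp (1.16×10⁻¹⁰), BaCrO₄ will precipitate.

Yes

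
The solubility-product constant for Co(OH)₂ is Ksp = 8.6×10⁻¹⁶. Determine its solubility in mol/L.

6.0×10⁻⁶ M

Co(OH)₂(s) ⇌ Co²⁺(aq) + 2 OH⁻(aq)
Call the molar solubility s, so that [Co²⁺] = s and [OH⁻] = 2s.
Ksp = [Co²⁺][OH⁻]^2 = s · (2s)^2 = 4s^3
4s^3 = 8.6×10⁻¹⁶  ⇒  s^3 = 2.2×10⁻¹⁶
Taking the 3rd root, s = 6.0×10⁻⁶ mol L⁻¹.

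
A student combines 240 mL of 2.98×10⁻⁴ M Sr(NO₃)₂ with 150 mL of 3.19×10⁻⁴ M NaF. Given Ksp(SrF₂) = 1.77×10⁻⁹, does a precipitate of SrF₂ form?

After mixing, V = 240 mL + 150 mL = 390 mL.
[Sr²⁺] = (2.98×10⁻⁴)(240)/390 = 1.83×10⁻⁴ M
[F⁻] = (3.19×10⁻⁴)(150)/390 = 1.23×10⁻⁴ M
Q = [Sr²⁺][F⁻]^2 = 2.76×10⁻¹²
Q < Ksp (2.76×10⁻¹² vs 1.77×10⁻⁹); the solution remains unsaturated and no precipitate forms.

No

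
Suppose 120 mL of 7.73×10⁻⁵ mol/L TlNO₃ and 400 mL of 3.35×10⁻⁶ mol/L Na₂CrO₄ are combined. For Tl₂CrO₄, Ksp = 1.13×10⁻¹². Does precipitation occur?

Total volume after mixing = 120 + 400 = 520 mL.
[Tl⁺] = (7.73×10⁻⁵)(120)/520 = 1.78×10⁻⁵ mol/L
[CrO₄²⁻] = (3.35×10⁻⁶)(400)/520 = 2.58×10⁻⁶ mol/L
Q = [Tl⁺]^2[CrO₄²⁻] = 8.20×10⁻¹⁶
Q < Ksp (8.20×10⁻¹⁶ vs 1.13×10⁻¹²); the solution remains unsaturated and no precipitate forms.

No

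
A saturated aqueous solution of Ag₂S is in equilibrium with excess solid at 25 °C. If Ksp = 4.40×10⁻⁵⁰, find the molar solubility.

Ag₂S(s) ⇌ 2 Ag⁺(aq) + S²⁻(aq)
For each mole of Ag₂S that dissolves per liter, [Ag⁺] = 2s and [S²⁻] = s; let s denote this solubility.
Ksp = [Ag⁺]^2[S²⁻] = (2s)^2 · s = 4s^3
4s^3 = 4.40×10⁻⁵⁰  ⇒  s^3 = 1.10×10⁻⁵⁰
s = 2.22×10⁻¹⁷ mol L⁻¹

2.22×10⁻¹⁷ M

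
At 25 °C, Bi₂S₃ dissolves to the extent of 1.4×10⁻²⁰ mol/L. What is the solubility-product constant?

Ksp = 5.8×10⁻⁹⁸

Bi₂S₃(s) ⇌ 2 Bi³⁺(aq) + 3 S²⁻(aq)
Call the molar solubility s, so that [Bi³⁺] = 2s and [S²⁻] = 3s.
Ksp = [Bi³⁺]^2[S²⁻]^3 = (2s)^2 · (3s)^3 = 108s^5
Ksp = 108 × (1.4×10⁻²⁰)^5 = 5.8×10⁻⁹⁸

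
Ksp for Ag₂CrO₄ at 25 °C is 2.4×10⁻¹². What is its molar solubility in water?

8.4×10⁻⁵ M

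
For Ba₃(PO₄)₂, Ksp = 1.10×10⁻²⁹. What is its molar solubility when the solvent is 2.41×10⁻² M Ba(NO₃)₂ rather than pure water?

Ba₃(PO₄)₂(s) ⇌ 3 Ba²⁺(aq) + 2 PO₄³⁻(aq)
With Ba²⁺ already at 2.41×10⁻² M and s small, take [Ba²⁺] ≈ 2.41×10⁻² M and [PO₄³⁻] = 2s.
Ksp = [Ba²⁺]^3[PO₄³⁻]^2 = (2.41×10⁻²)^3(2s)^2
(2s)^2 = 1.10×10⁻²⁹ / (2.41×10⁻²)^3 = 7.86×10⁻²⁵
s = 4.43×10⁻¹³ M

4.43×10⁻¹³ M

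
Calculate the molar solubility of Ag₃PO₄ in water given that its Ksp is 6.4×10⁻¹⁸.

Ag₃PO₄(s) ⇌ 3 Ag⁺(aq) + PO₄³⁻(aq)
With molar solubility s: [Ag⁺] = 3s, [PO₄³⁻] = s.
Ksp = [Ag⁺]^3[PO₄³⁻] = (3s)^3 · s = 27s^4
27s^4 = 6.4×10⁻¹⁸  ⇒  s^4 = 2.4×10⁻¹⁹
s = (2.4×10⁻¹⁹)^(1/4) = 2.2×10⁻⁵ mol/L

2.2×10⁻⁵ M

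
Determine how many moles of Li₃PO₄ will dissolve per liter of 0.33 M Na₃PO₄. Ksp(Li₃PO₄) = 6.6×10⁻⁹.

9.0×10⁻⁴ M

Li₃PO₄(s) ⇌ 3 Li⁺(aq) + PO₄³⁻(aq)
Let s be the solubility of Li₃PO₄ here. The common ion gives [PO₄³⁻] ≈ 0.33 M, and [Li⁺] = 3s.
Ksp = [Li⁺]^3[PO₄³⁻] = (3s)^3(0.33)
(3s)^3 = 6.6×10⁻⁹ / (0.33) = 2.0×10⁻⁸
s = 9.0×10⁻⁴ M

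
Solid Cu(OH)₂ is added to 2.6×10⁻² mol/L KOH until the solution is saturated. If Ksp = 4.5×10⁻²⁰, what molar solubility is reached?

6.7×10⁻¹⁷ M

Cu(OH)₂(s) ⇌ Cu²⁺(aq) + 2 OH⁻(aq)
Let s be the solubility of Cu(OH)₂ here. The common ion gives [OH⁻] ≈ 2.6×10⁻² mol/L, and [Cu²⁺] = s.
Ksp = [Cu²⁺][OH⁻]^2 = s(2.6×10⁻²)^2
s = 4.5×10⁻²⁰ / (2.6×10⁻²)^2 = 6.7×10⁻¹⁷
s = 6.7×10⁻¹⁷ mol/L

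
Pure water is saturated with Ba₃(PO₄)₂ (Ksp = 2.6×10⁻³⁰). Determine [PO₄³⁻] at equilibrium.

9.5×10⁻⁷ M

Ba₃(PO₄)₂(s) ⇌ 3 Ba²⁺(aq) + 2 PO₄³⁻(aq)
With molar solubility s: [Ba²⁺] = 3s, [PO₄³⁻] = 2s.
Ksp = [Ba²⁺]^3[PO₄³⁻]^2 = (3s)^3 · (2s)^2 = 108s^5 = 2.6×10⁻³⁰
s = 4.7×10⁻⁷ M
[PO₄³⁻] = 2s = 9.5×10⁻⁷ M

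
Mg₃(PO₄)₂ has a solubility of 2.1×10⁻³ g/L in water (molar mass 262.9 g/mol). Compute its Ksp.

Ksp = 3.5×10⁻²⁴

Molar solubility s = (2.1×10⁻³ g/L) / (262.9 g/mol) = 7.988×10⁻⁶ mol/L
Mg₃(PO₄)₂(s) ⇌ 3 Mg²⁺(aq) + 2 PO₄³⁻(aq)
For each mole of Mg₃(PO₄)₂ that dissolves per liter, [Mg²⁺] = 3s and [PO₄³⁻] = 2s; let s denote this solubility.
Ksp = [Mg²⁺]^3[PO₄³⁻]^2 = (3s)^3 · (2s)^2 = 108s^5
Ksp = 108 × (7.988×10⁻⁶)^5 = 3.5×10⁻²⁴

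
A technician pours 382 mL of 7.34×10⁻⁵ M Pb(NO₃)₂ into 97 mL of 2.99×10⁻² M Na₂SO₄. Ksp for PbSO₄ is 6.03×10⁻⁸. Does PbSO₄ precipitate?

Yes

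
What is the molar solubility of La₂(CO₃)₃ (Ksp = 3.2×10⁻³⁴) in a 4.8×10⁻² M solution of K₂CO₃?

La₂(CO₃)₃(s) ⇌ 2 La³⁺(aq) + 3 CO₃²⁻(aq)
With CO₃²⁻ already at 4.8×10⁻² M and s small, take [CO₃²⁻] ≈ 4.8×10⁻² M and [La³⁺] = 2s.
Ksp = [La³⁺]^2[CO₃²⁻]^3 = (2s)^2(4.8×10⁻²)^3
(2s)^2 = 3.2×10⁻³⁴ / (4.8×10⁻²)^3 = 2.9×10⁻³⁰
s = 8.5×10⁻¹⁶ M

8.5×10⁻¹⁶ M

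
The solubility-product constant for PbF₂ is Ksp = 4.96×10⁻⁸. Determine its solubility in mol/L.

2.31×10⁻³ M

PbF₂(s) ⇌ Pb²⁺(aq) + 2 F⁻(aq)
For each mole of PbF₂ that dissolves per liter, [Pb²⁺] = s and [F⁻] = 2s; let s denote this solubility.
Ksp = [Pb²⁺][F⁻]^2 = s · (2s)^2 = 4s^3
4s^3 = 4.96×10⁻⁸  ⇒  s^3 = 1.24×10⁻⁸
Taking the 3rd root, s = 2.31×10⁻³ M.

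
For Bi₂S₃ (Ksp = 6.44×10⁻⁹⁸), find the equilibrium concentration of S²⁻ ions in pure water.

Bi₂S₃(s) ⇌ 2 Bi³⁺(aq) + 3 S²⁻(aq)
For each mole of Bi₂S₃ that dissolves per liter, [Bi³⁺] = 2s and [S²⁻] = 3s; let s denote this solubility.
Ksp = [Bi³⁺]^2[S²⁻]^3 = (2s)^2 · (3s)^3 = 108s^5 = 6.44×10⁻⁹⁸
s = 1.43×10⁻²⁰ mol/L
[S²⁻] = 3s = 4.29×10⁻²⁰ mol/L

4.29×10⁻²⁰ M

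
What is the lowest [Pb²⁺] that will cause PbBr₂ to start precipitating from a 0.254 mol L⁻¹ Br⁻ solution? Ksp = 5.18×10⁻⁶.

8.03×10⁻⁵ M

The threshold for precipitation is Q = Ksp.
PbBr₂(s) ⇌ Pb²⁺(aq) + 2 Br⁻(aq)
Ksp = [Pb²⁺][Br⁻]^2 = [Pb²⁺](0.254)^2
[Pb²⁺] = 5.18×10⁻⁶ / (0.254)^2 = 8.03×10⁻⁵
[Pb²⁺] = 8.03×10⁻⁵ mol L⁻¹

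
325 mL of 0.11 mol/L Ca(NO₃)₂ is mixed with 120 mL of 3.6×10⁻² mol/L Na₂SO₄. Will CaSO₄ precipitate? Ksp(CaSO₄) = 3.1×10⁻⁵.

Yes

Total volume after mixing = 325 + 120 = 445 mL.
[Ca²⁺] = (0.11)(325)/445 = 8.0×10⁻² mol/L
[SO₄²⁻] = (3.6×10⁻²)(120)/445 = 9.7×10⁻³ mol/L
Q = [Ca²⁺][SO₄²⁻] = 7.8×10⁻⁴
Since Q (7.8×10⁻⁴) exceeds Ksp (3.1×10⁻⁵), CaSO₄ will precipitate.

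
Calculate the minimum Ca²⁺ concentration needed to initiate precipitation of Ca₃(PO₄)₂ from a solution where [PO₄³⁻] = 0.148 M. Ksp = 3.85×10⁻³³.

5.60×10⁻¹¹ M

Each salt precipitates once Q = Ksp for that salt.
Ca₃(PO₄)₂(s) ⇌ 3 Ca²⁺(aq) + 2 PO₄³⁻(aq)
Ksp = [Ca²⁺]^3[PO₄³⁻]^2 = [Ca²⁺]^3(0.148)^2
[Ca²⁺]^3 = 3.85×10⁻³³ / (0.148)^2 = 1.76×10⁻³¹
[Ca²⁺] = 5.60×10⁻¹¹ M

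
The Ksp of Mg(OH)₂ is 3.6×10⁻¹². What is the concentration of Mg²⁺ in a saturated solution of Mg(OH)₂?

9.7×10⁻⁵ M

Mg(OH)₂(s) ⇌ Mg²⁺(aq) + 2 OH⁻(aq)
Let s be the molar solubility. Then [Mg²⁺] = s and [OH⁻] = 2s.
Ksp = [Mg²⁺][OH⁻]^2 = s · (2s)^2 = 4s^3 = 3.6×10⁻¹²
s = 9.7×10⁻⁵ M
[Mg²⁺] = s = 9.7×10⁻⁵ M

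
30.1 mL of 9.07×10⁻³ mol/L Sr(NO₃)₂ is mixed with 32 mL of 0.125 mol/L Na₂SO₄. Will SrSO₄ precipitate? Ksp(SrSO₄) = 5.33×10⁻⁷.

After mixing, V = 30.1 mL + 32 mL = 62.1 mL.
[Sr²⁺] = (9.07×10⁻³)(30.1)/62.1 = 4.40×10⁻³ mol/L
[SO₄²⁻] = (0.125)(32)/62.1 = 6.44×10⁻² mol/L
Q = [Sr²⁺][SO₄²⁻] = 2.83×10⁻⁴
Since Q (2.83×10⁻⁴) exceeds Ksp (5.33×10⁻⁷), SrSO₄ will precipitate.

Yes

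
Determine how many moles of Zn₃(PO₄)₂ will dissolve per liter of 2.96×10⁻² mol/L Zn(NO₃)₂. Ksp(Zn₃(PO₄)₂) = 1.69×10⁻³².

Zn₃(PO₄)₂(s) ⇌ 3 Zn²⁺(aq) + 2 PO₄³⁻(aq)
With Zn²⁺ already at 2.96×10⁻² mol/L and s small, take [Zn²⁺] ≈ 2.96×10⁻² mol/L and [PO₄³⁻] = 2s.
Ksp = [Zn²⁺]^3[PO₄³⁻]^2 = (2.96×10⁻²)^3(2s)^2
(2s)^2 = 1.69×10⁻³² / (2.96×10⁻²)^3 = 6.52×10⁻²⁸
s = 1.28×10⁻¹⁴ mol/L

1.28×10⁻¹⁴ M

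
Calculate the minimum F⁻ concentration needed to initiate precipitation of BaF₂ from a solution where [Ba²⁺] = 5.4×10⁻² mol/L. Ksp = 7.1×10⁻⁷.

3.6×10⁻³ M

Precipitation begins when Q = Ksp.
BaF₂(s) ⇌ Ba²⁺(aq) + 2 F⁻(aq)
Ksp = [Ba²⁺][F⁻]^2 = [F⁻]^2(5.4×10⁻²)
[F⁻]^2 = 7.1×10⁻⁷ / (5.4×10⁻²) = 1.3×10⁻⁵
[F⁻] = 3.6×10⁻³ mol/L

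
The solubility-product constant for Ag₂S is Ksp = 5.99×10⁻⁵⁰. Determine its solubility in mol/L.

2.46×10⁻¹⁷ M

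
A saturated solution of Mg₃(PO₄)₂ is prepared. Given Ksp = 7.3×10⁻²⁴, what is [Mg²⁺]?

Mg₃(PO₄)₂(s) ⇌ 3 Mg²⁺(aq) + 2 PO₄³⁻(aq)
If s mol/L of Mg₃(PO₄)₂ dissolves, [Mg²⁺] = 3s and [PO₄³⁻] = 2s.
Ksp = [Mg²⁺]^3[PO₄³⁻]^2 = (3s)^3 · (2s)^2 = 108s^5 = 7.3×10⁻²⁴
s = 9.2×10⁻⁶ mol L⁻¹
[Mg²⁺] = 3s = 2.8×10⁻⁵ mol L⁻¹

2.8×10⁻⁵ M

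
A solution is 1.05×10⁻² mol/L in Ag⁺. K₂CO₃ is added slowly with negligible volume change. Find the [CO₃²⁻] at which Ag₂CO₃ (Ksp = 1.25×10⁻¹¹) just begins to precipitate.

1.13×10⁻⁷ M

A salt starts to precipitate once the ion product Q reaches its Ksp.
Ag₂CO₃(s) ⇌ 2 Ag⁺(aq) + CO₃²⁻(aq)
Ksp = [Ag⁺]^2[CO₃²⁻] = [CO₃²⁻](1.05×10⁻²)^2
[CO₃²⁻] = 1.25×10⁻¹¹ / (1.05×10⁻²)^2 = 1.13×10⁻⁷
[CO₃²⁻] = 1.13×10⁻⁷ mol/L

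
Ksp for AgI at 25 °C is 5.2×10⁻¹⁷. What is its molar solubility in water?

AgI(s) ⇌ Ag⁺(aq) + I⁻(aq)
With molar solubility s: [Ag⁺] = s, [I⁻] = s.
Ksp = [Ag⁺][I⁻] = s · s = s^2
s^2 = 5.2×10⁻¹⁷
s = (5.2×10⁻¹⁷)^(1/2) = 7.2×10⁻⁹ M

7.2×10⁻⁹ M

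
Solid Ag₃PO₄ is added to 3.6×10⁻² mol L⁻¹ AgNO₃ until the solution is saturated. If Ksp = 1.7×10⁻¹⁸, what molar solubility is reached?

Ag₃PO₄(s) ⇌ 3 Ag⁺(aq) + PO₄³⁻(aq)
Let s be the solubility of Ag₃PO₄ here. The common ion gives [Ag⁺] ≈ 3.6×10⁻² mol L⁻¹, and [PO₄³⁻] = s.
Ksp = [Ag⁺]^3[PO₄³⁻] = (3.6×10⁻²)^3s
s = 1.7×10⁻¹⁸ / (3.6×10⁻²)^3 = 3.6×10⁻¹⁴
s = 3.6×10⁻¹⁴ mol L⁻¹

3.6×10⁻¹⁴ M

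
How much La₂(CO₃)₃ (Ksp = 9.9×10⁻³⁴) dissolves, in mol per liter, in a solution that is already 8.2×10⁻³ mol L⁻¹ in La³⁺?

La₂(CO₃)₃(s) ⇌ 2 La³⁺(aq) + 3 CO₃²⁻(aq)
The solution already contains La³⁺ at 8.2×10⁻³ mol L⁻¹. Let s be the molar solubility of La₂(CO₃)₃.
[La³⁺] ≈ 8.2×10⁻³ mol L⁻¹ (common ion dominates); [CO₃²⁻] = 3s.
Ksp = [La³⁺]^2[CO₃²⁻]^3 = (8.2×10⁻³)^2(3s)^3
(3s)^3 = 9.9×10⁻³⁴ / (8.2×10⁻³)^2 = 1.5×10⁻²⁹
s = 8.2×10⁻¹¹ mol L⁻¹

8.2×10⁻¹¹ M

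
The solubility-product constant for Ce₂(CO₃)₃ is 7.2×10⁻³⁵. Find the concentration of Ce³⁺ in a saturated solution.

1.2×10⁻⁷ M

Ce₂(CO₃)₃(s) ⇌ 2 Ce³⁺(aq) + 3 CO₃²⁻(aq)
Let s be the molar solubility. Then [Ce³⁺] = 2s and [CO₃²⁻] = 3s.
Ksp = [Ce³⁺]^2[CO₃²⁻]^3 = (2s)^2 · (3s)^3 = 108s^5 = 7.2×10⁻³⁵
s = 5.8×10⁻⁸ M
[Ce³⁺] = 2s = 1.2×10⁻⁷ M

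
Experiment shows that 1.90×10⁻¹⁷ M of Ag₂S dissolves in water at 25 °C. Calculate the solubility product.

Ag₂S(s) ⇌ 2 Ag⁺(aq) + S²⁻(aq)
Let s be the molar solubility. Then [Ag⁺] = 2s and [S²⁻] = s.
Ksp = [Ag⁺]^2[S²⁻] = (2s)^2 · s = 4s^3
Ksp = 4 × (1.90×10⁻¹⁷)^3 = 2.74×10⁻⁵⁰

Ksp = 2.74×10⁻⁵⁰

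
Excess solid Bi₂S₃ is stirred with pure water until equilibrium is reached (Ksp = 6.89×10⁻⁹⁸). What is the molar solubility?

Bi₂S₃(s) ⇌ 2 Bi³⁺(aq) + 3 S²⁻(aq)
Call the molar solubility s, so that [Bi³⁺] = 2s and [S²⁻] = 3s.
Ksp = [Bi³⁺]^2[S²⁻]^3 = (2s)^2 · (3s)^3 = 108s^5
108s^5 = 6.89×10⁻⁹⁸  ⇒  s^5 = 6.38×10⁻¹⁰⁰
s = (6.38×10⁻¹⁰⁰)^(1/5) = 1.45×10⁻²⁰ mol L⁻¹

1.45×10⁻²⁰ M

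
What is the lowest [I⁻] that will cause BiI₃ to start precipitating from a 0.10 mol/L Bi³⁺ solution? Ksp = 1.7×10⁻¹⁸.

2.6×10⁻⁶ M

Each salt precipitates once Q = Ksp for that salt.
BiI₃(s) ⇌ Bi³⁺(aq) + 3 I⁻(aq)
Ksp = [Bi³⁺][I⁻]^3 = [I⁻]^3(0.10)
[I⁻]^3 = 1.7×10⁻¹⁸ / (0.10) = 1.7×10⁻¹⁷
[I⁻] = 2.6×10⁻⁶ mol/L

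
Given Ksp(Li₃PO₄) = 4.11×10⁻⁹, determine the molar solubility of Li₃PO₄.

3.51×10⁻³ M

Li₃PO₄(s) ⇌ 3 Li⁺(aq) + PO₄³⁻(aq)
Call the molar solubility s, so that [Li⁺] = 3s and [PO₄³⁻] = s.
Ksp = [Li⁺]^3[PO₄³⁻] = (3s)^3 · s = 27s^4
27s^4 = 4.11×10⁻⁹  ⇒  s^4 = 1.52×10⁻¹⁰
s = (1.52×10⁻¹⁰)^(1/4) = 3.51×10⁻³ mol/L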